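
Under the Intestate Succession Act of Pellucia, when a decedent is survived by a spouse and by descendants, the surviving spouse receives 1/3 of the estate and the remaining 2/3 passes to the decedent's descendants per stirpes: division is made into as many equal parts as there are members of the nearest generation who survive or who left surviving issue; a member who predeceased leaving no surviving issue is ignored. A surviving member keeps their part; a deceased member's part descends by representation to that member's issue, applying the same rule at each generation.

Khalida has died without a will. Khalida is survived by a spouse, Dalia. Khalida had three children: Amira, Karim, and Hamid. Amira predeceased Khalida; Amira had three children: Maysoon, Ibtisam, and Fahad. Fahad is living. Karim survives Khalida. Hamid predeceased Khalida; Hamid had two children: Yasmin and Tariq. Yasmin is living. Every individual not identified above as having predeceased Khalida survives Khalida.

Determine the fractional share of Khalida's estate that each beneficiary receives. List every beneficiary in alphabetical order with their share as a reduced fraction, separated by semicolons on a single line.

Dalia 1/3; Fahad 2/27; Ibtisam 2/27; Karim 2/9; Maysoon 2/27; Tariq 1/9; Yasmin 1/9

Dalia, as surviving spouse, takes 1/3.
The remaining 2/3 passes to Khalida's descendants per stirpes.
The 2/3 is divided into 3 equal shares of 2/9 among Amira, Karim, Hamid.
Amira predeceased; the 2/9 allotted to Amira's branch passes to Amira's issue by representation.
The 2/9 is divided into 3 equal shares of 2/27 among Maysoon, Ibtisam, Fahad.
Maysoon is living and takes 2/27.
Ibtisam is living and takes 2/27.
Fahad is living and takes 2/27.
Karim is living and takes 2/9.
Hamid predeceased; the 2/9 allotted to Hamid's branch passes to Hamid's issue by representation.
The 2/9 is divided into 2 equal shares of 1/9 among Yasmin, Tariq.
Yasmin is living and takes 1/9.
Tariq is living and takes 1/9.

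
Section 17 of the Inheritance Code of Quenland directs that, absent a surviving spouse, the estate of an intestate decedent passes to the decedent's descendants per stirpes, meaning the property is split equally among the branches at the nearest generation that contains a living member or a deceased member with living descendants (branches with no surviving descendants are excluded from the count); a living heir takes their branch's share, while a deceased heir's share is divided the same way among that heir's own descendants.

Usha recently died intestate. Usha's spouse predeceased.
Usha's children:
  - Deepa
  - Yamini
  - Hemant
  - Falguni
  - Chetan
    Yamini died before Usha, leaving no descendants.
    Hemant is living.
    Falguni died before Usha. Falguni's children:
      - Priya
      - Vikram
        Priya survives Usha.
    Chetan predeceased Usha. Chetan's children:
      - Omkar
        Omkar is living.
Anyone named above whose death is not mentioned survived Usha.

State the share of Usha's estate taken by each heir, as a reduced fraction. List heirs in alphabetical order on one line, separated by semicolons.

Deepa 1/4; Hemant 1/4; Omkar 1/4; Priya 1/8; Vikram 1/8

There is no surviving spouse, so the entire estate passes to Usha's descendants per stirpes.
Yamini left no surviving issue, so that branch lapses and is disregarded.
The estate is divided into 4 equal shares of 1/4 among Deepa, Hemant, Falguni, Chetan.
Deepa is living and takes 1/4.
Hemant is living and takes 1/4.
Falguni predeceased; the 1/4 allotted to Falguni's branch passes to Falguni's issue by representation.
The 1/4 is divided into 2 equal shares of 1/8 among Priya, Vikram.
Priya is living and takes 1/8.
Vikram is living and takes 1/8.
Chetan predeceased; the 1/4 allotted to Chetan's branch passes to Chetan's issue by representation.
Omkar is the sole taker at this level and receives the full 1/4.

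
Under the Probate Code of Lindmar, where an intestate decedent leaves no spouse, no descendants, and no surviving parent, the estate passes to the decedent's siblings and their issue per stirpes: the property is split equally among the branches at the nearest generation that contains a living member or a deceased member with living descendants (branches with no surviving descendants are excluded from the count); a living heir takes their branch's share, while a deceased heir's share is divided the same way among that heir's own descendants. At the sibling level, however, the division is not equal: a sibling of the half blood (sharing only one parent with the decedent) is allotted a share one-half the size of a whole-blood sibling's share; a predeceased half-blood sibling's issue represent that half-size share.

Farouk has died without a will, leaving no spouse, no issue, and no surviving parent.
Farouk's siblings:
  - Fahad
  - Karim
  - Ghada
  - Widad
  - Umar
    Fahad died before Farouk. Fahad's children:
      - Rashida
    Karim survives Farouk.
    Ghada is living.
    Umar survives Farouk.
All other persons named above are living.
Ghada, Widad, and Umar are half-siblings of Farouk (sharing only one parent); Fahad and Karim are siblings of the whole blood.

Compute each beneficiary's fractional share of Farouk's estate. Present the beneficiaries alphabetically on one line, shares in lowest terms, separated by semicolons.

No spouse, descendants, or parent survives, so the estate passes to Farouk's siblings per stirpes.
Half-blood siblings count for one-half the weight of whole-blood siblings at the initial division.
Dividing 1 in proportion to weights (total weight 7/2): Fahad (weight 1) → 2/7; Karim (weight 1) → 2/7; Ghada (weight 1/2) → 1/7; Widad (weight 1/2) → 1/7; Umar (weight 1/2) → 1/7.
Fahad predeceased; the 2/7 allotted to Fahad's branch passes to Fahad's issue by representation.
Rashida is the sole taker at this level and receives the full 2/7.
Karim is living and takes 2/7.
Ghada is living and takes 1/7.
Widad is living and takes 1/7.
Umar is living and takes 1/7.

Ghada 1/7; Karim 2/7; Rashida 2/7; Umar 1/7; Widad 1/7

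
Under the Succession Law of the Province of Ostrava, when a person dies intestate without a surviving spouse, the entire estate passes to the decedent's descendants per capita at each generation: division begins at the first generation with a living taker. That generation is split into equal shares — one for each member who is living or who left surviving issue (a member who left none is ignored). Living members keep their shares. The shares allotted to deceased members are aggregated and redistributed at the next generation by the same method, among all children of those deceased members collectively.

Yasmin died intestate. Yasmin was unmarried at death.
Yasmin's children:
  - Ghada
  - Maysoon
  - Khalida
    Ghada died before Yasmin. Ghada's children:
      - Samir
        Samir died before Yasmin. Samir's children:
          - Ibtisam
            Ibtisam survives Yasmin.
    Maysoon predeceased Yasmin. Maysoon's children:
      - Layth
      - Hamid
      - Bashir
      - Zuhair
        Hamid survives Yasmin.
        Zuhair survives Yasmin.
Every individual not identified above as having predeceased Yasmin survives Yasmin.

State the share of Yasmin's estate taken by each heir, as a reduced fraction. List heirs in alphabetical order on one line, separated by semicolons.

Bashir 2/15; Hamid 2/15; Ibtisam 2/15; Khalida 1/3; Layth 2/15; Zuhair 2/15

There is no surviving spouse, so the entire estate passes to Yasmin's descendants per capita at each generation.
At generation 1 (Ghada, Maysoon, Khalida) there are 3 shares of (1)/3 = 1/3 each.
Living: Khalida — each takes 1/3.
Deceased: Ghada and Maysoon. Their combined 2/3 is pooled and carried to generation 2.
At generation 2 (Samir, Layth, Hamid, Bashir, Zuhair) there are 5 shares of (2/3)/5 = 2/15 each.
Living: Layth, Hamid, Bashir, and Zuhair — each takes 2/15.
Deceased: Samir. That 2/15 share is carried to generation 3.
At generation 3 (Ibtisam) there are 1 shares of (2/15)/1 = 2/15 each.
Living: Ibtisam — each takes 2/15.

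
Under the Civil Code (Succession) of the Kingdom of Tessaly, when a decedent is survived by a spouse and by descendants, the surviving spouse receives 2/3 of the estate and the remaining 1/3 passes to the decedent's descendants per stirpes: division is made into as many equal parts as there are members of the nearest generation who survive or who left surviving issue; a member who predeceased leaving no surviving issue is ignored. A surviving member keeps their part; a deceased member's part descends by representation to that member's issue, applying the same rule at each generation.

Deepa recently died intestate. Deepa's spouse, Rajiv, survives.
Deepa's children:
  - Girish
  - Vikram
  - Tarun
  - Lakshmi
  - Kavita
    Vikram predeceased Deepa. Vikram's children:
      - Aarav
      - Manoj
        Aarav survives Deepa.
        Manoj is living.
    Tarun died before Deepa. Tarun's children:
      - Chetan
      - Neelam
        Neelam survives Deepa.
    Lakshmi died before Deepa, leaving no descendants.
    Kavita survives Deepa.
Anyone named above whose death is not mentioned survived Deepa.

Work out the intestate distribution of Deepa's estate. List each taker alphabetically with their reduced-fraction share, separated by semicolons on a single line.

Rajiv, as surviving spouse, takes 2/3.
The remaining 1/3 passes to Deepa's descendants per stirpes.
Lakshmi left no surviving issue, so that branch lapses and is disregarded.
The 1/3 is divided into 4 equal shares of 1/12 among Girish, Vikram, Tarun, Kavita.
Girish is living and takes 1/12.
Vikram predeceased; the 1/12 allotted to Vikram's branch passes to Vikram's issue by representation.
The 1/12 is divided into 2 equal shares of 1/24 among Aarav, Manoj.
Aarav is living and takes 1/24.
Manoj is living and takes 1/24.
Tarun predeceased; the 1/12 allotted to Tarun's branch passes to Tarun's issue by representation.
The 1/12 is divided into 2 equal shares of 1/24 among Chetan, Neelam.
Chetan is living and takes 1/24.
Neelam is living and takes 1/24.
Kavita is living and takes 1/12.

Aarav 1/24; Chetan 1/24; Girish 1/12; Kavita 1/12; Manoj 1/24; Neelam 1/24; Rajiv 2/3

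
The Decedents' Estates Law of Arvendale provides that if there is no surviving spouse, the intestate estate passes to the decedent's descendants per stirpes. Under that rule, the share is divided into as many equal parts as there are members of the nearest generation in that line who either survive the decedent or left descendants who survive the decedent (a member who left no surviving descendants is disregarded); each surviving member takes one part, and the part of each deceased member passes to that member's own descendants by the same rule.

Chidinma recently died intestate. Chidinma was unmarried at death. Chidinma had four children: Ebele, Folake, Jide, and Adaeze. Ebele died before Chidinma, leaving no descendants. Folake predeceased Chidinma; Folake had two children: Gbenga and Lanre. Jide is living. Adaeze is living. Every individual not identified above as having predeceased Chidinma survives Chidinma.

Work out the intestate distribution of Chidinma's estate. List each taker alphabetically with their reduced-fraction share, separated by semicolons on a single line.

There is no surviving spouse, so the entire estate passes to Chidinma's descendants per stirpes.
Ebele left no surviving issue, so that branch lapses and is disregarded.
The estate is divided into 3 equal shares of 1/3 among Folake, Jide, Adaeze.
Folake predeceased; the 1/3 allotted to Folake's branch passes to Folake's issue by representation.
The 1/3 is divided into 2 equal shares of 1/6 among Gbenga, Lanre.
Gbenga is living and takes 1/6.
Lanre is living and takes 1/6.
Jide is living and takes 1/3.
Adaeze is living and takes 1/3.

Adaeze 1/3; Gbenga 1/6; Jide 1/3; Lanre 1/6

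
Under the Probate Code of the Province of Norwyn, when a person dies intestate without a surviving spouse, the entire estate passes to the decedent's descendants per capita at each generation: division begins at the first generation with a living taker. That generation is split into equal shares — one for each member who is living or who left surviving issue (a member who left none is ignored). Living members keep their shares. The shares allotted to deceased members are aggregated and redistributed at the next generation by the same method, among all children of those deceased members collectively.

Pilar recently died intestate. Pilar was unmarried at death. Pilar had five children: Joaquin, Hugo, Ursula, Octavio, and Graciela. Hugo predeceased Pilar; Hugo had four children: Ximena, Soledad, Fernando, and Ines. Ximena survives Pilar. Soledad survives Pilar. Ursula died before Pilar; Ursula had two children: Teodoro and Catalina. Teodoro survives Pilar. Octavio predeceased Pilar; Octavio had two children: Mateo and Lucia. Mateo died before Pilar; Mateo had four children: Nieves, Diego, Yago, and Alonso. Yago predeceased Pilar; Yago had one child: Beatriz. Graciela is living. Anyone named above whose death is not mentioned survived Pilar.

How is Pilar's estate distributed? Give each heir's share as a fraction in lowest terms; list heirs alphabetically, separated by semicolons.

There is no surviving spouse, so the entire estate passes to Pilar's descendants per capita at each generation.
At generation 1 (Joaquin, Hugo, Ursula, Octavio, Graciela) there are 5 shares of (1)/5 = 1/5 each.
Living: Joaquin and Graciela — each takes 1/5.
Deceased: Hugo, Ursula, and Octavio. Their combined 3/5 is pooled and carried to generation 2.
At generation 2 (Ximena, Soledad, Fernando, Ines, Teodoro, Catalina, Mateo, Lucia) there are 8 shares of (3/5)/8 = 3/40 each.
Living: Ximena, Soledad, Fernando, Ines, Teodoro, Catalina, and Lucia — each takes 3/40.
Deceased: Mateo. That 3/40 share is carried to generation 3.
At generation 3 (Nieves, Diego, Yago, Alonso) there are 4 shares of (3/40)/4 = 3/160 each.
Living: Nieves, Diego, and Alonso — each takes 3/160.
Deceased: Yago. That 3/160 share is carried to generation 4.
At generation 4 (Beatriz) there are 1 shares of (3/160)/1 = 3/160 each.
Living: Beatriz — each takes 3/160.

Alonso 3/160; Beatriz 3/160; Catalina 3/40; Diego 3/160; Fernando 3/40; Graciela 1/5; Ines 3/40; Joaquin 1/5; Lucia 3/40; Nieves 3/160; Soledad 3/40; Teodoro 3/40; Ximena 3/40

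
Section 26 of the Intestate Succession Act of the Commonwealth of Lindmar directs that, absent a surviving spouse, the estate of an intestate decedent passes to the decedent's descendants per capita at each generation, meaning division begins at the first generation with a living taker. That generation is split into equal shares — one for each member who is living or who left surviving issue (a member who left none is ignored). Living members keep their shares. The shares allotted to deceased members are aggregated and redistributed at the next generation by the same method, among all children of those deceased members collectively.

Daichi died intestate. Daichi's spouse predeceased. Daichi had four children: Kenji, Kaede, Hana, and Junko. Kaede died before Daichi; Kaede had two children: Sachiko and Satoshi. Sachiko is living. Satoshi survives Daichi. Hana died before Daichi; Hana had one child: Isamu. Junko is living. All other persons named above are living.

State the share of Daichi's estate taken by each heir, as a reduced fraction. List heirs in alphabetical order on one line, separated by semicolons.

Isamu 1/6; Junko 1/4; Kenji 1/4; Sachiko 1/6; Satoshi 1/6

There is no surviving spouse, so the entire estate passes to Daichi's descendants per capita at each generation.
At generation 1 (Kenji, Kaede, Hana, Junko) there are 4 shares of (1)/4 = 1/4 each.
Living: Kenji and Junko — each takes 1/4.
Deceased: Kaede and Hana. Their combined 1/2 is pooled and carried to generation 2.
At generation 2 (Sachiko, Satoshi, Isamu) there are 3 shares of (1/2)/3 = 1/6 each.
Living: Sachiko, Satoshi, and Isamu — each takes 1/6.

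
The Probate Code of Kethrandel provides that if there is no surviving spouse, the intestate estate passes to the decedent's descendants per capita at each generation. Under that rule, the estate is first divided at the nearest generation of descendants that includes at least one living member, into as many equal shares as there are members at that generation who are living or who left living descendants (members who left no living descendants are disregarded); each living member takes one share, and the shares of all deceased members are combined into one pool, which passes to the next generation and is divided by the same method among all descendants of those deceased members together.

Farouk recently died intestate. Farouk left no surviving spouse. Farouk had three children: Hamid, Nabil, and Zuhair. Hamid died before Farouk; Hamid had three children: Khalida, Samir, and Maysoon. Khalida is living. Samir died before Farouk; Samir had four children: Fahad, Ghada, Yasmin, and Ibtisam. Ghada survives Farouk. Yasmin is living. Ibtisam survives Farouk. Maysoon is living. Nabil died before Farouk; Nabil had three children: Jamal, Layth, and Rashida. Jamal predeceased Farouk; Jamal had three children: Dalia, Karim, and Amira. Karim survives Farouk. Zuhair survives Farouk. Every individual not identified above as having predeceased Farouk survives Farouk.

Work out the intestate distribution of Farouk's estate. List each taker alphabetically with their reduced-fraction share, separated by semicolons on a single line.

There is no surviving spouse, so the entire estate passes to Farouk's descendants per capita at each generation.
At generation 1 (Hamid, Nabil, Zuhair) there are 3 shares of (1)/3 = 1/3 each.
Living: Zuhair — each takes 1/3.
Deceased: Hamid and Nabil. Their combined 2/3 is pooled and carried to generation 2.
At generation 2 (Khalida, Samir, Maysoon, Jamal, Layth, Rashida) there are 6 shares of (2/3)/6 = 1/9 each.
Living: Khalida, Maysoon, Layth, and Rashida — each takes 1/9.
Deceased: Samir and Jamal. Their combined 2/9 is pooled and carried to generation 3.
At generation 3 (Fahad, Ghada, Yasmin, Ibtisam, Dalia, Karim, Amira) there are 7 shares of (2/9)/7 = 2/63 each.
Living: Fahad, Ghada, Yasmin, Ibtisam, Dalia, Karim, and Amira — each takes 2/63.

Amira 2/63; Dalia 2/63; Fahad 2/63; Ghada 2/63; Ibtisam 2/63; Karim 2/63; Khalida 1/9; Layth 1/9; Maysoon 1/9; Rashida 1/9; Yasmin 2/63; Zuhair 1/3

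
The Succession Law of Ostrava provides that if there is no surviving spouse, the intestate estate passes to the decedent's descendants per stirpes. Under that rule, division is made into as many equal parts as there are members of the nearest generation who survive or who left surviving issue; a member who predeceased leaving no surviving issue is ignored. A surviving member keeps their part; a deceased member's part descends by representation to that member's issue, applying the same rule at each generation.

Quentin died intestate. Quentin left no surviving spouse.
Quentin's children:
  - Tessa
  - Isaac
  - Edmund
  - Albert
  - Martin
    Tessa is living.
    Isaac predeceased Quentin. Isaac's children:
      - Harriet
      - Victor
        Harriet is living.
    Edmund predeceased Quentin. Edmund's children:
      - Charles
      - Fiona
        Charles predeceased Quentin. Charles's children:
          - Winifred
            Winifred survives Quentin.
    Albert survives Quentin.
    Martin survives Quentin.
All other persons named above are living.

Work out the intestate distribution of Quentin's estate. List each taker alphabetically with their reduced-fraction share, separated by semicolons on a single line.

There is no surviving spouse, so the entire estate passes to Quentin's descendants per stirpes.
The estate is divided into 5 equal shares of 1/5 among Tessa, Isaac, Edmund, Albert, Martin.
Tessa is living and takes 1/5.
Isaac predeceased; the 1/5 allotted to Isaac's branch passes to Isaac's issue by representation.
The 1/5 is divided into 2 equal shares of 1/10 among Harriet, Victor.
Harriet is living and takes 1/10.
Victor is living and takes 1/10.
Edmund predeceased; the 1/5 allotted to Edmund's branch passes to Edmund's issue by representation.
The 1/5 is divided into 2 equal shares of 1/10 among Charles, Fiona.
Charles predeceased; the 1/10 allotted to Charles's branch passes to Charles's issue by representation.
Winifred is the sole taker at this level and receives the full 1/10.
Fiona is living and takes 1/10.
Albert is living and takes 1/5.
Martin is living and takes 1/5.

Albert 1/5; Fiona 1/10; Harriet 1/10; Martin 1/5; Tessa 1/5; Victor 1/10; Winifred 1/10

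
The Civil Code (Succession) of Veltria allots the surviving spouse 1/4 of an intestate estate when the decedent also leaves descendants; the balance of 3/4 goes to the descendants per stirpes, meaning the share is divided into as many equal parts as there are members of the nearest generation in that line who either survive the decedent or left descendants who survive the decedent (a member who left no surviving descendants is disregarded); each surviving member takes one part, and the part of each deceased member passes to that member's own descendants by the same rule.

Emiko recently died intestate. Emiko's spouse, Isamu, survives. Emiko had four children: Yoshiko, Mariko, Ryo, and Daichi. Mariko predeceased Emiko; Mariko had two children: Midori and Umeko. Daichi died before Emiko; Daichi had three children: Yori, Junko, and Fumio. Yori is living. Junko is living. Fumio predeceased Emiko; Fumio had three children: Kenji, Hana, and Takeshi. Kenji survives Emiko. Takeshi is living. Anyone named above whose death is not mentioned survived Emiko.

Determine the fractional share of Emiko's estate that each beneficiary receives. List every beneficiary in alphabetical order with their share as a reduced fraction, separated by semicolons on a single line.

Hana 1/48; Isamu 1/4; Junko 1/16; Kenji 1/48; Midori 3/32; Ryo 3/16; Takeshi 1/48; Umeko 3/32; Yori 1/16; Yoshiko 3/16

Isamu, as surviving spouse, takes 1/4.
The remaining 3/4 passes to Emiko's descendants per stirpes.
The 3/4 is divided into 4 equal shares of 3/16 among Yoshiko, Mariko, Ryo, Daichi.
Yoshiko is living and takes 3/16.
Mariko predeceased; the 3/16 allotted to Mariko's branch passes to Mariko's issue by representation.
The 3/16 is divided into 2 equal shares of 3/32 among Midori, Umeko.
Midori is living and takes 3/32.
Umeko is living and takes 3/32.
Ryo is living and takes 3/16.
Daichi predeceased; the 3/16 allotted to Daichi's branch passes to Daichi's issue by representation.
The 3/16 is divided into 3 equal shares of 1/16 among Yori, Junko, Fumio.
Yori is living and takes 1/16.
Junko is living and takes 1/16.
Fumio predeceased; the 1/16 allotted to Fumio's branch passes to Fumio's issue by representation.
The 1/16 is divided into 3 equal shares of 1/48 among Kenji, Hana, Takeshi.
Kenji is living and takes 1/48.
Hana is living and takes 1/48.
Takeshi is living and takes 1/48.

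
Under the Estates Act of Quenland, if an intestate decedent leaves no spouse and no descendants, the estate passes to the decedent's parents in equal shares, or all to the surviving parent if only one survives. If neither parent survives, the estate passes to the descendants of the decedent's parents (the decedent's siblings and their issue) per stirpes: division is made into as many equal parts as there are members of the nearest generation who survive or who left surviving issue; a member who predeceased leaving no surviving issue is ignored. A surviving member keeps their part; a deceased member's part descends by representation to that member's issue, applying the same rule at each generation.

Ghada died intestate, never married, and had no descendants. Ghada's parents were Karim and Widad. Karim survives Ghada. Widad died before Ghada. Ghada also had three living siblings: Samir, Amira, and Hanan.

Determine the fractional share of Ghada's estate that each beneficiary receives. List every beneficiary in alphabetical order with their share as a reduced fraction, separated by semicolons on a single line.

Karim 1

Only one parent, Karim, survives, so Karim takes the entire estate. The siblings take nothing because a surviving parent has priority.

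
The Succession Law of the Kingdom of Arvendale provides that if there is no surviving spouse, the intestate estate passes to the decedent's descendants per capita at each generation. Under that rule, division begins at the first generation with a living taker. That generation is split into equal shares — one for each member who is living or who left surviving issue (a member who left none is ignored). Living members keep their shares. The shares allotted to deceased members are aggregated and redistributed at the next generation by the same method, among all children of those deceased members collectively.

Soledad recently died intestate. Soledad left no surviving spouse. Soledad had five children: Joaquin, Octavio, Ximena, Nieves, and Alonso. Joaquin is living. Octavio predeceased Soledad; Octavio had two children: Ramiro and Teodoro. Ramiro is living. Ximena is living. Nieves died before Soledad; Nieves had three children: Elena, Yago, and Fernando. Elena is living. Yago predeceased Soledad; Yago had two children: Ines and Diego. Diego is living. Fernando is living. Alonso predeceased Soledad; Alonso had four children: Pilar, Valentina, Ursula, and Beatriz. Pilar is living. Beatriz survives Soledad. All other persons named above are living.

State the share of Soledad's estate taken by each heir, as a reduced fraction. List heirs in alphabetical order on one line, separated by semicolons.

There is no surviving spouse, so the entire estate passes to Soledad's descendants per capita at each generation.
At generation 1 (Joaquin, Octavio, Ximena, Nieves, Alonso) there are 5 shares of (1)/5 = 1/5 each.
Living: Joaquin and Ximena — each takes 1/5.
Deceased: Octavio, Nieves, and Alonso. Their combined 3/5 is pooled and carried to generation 2.
At generation 2 (Ramiro, Teodoro, Elena, Yago, Fernando, Pilar, Valentina, Ursula, Beatriz) there are 9 shares of (3/5)/9 = 1/15 each.
Living: Ramiro, Teodoro, Elena, Fernando, Pilar, Valentina, Ursula, and Beatriz — each takes 1/15.
Deceased: Yago. That 1/15 share is carried to generation 3.
At generation 3 (Ines, Diego) there are 2 shares of (1/15)/2 = 1/30 each.
Living: Ines and Diego — each takes 1/30.

Beatriz 1/15; Diego 1/30; Elena 1/15; Fernando 1/15; Ines 1/30; Joaquin 1/5; Pilar 1/15; Ramiro 1/15; Teodoro 1/15; Ursula 1/15; Valentina 1/15; Ximena 1/5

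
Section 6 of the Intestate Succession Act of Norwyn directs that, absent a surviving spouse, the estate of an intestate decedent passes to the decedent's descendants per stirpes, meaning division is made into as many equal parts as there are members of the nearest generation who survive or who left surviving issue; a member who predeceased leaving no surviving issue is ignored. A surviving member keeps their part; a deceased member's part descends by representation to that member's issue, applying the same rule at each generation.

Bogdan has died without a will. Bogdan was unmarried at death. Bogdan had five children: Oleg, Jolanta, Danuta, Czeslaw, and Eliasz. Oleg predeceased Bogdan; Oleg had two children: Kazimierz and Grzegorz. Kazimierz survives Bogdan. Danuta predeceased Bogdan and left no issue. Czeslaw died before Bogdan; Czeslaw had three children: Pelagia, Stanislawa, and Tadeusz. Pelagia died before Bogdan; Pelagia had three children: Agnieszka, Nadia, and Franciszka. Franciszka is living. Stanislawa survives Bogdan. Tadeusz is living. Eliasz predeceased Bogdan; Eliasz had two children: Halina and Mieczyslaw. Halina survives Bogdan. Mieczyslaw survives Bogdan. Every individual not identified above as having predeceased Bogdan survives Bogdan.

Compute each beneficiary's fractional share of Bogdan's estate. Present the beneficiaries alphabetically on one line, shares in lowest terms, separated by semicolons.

Agnieszka 1/36; Franciszka 1/36; Grzegorz 1/8; Halina 1/8; Jolanta 1/4; Kazimierz 1/8; Mieczyslaw 1/8; Nadia 1/36; Stanislawa 1/12; Tadeusz 1/12

There is no surviving spouse, so the entire estate passes to Bogdan's descendants per stirpes.
Danuta left no surviving issue, so that branch lapses and is disregarded.
The estate is divided into 4 equal shares of 1/4 among Oleg, Jolanta, Czeslaw, Eliasz.
Oleg predeceased; the 1/4 allotted to Oleg's branch passes to Oleg's issue by representation.
The 1/4 is divided into 2 equal shares of 1/8 among Kazimierz, Grzegorz.
Kazimierz is living and takes 1/8.
Grzegorz is living and takes 1/8.
Jolanta is living and takes 1/4.
Czeslaw predeceased; the 1/4 allotted to Czeslaw's branch passes to Czeslaw's issue by representation.
The 1/4 is divided into 3 equal shares of 1/12 among Pelagia, Stanislawa, Tadeusz.
Pelagia predeceased; the 1/12 allotted to Pelagia's branch passes to Pelagia's issue by representation.
The 1/12 is divided into 3 equal shares of 1/36 among Agnieszka, Nadia, Franciszka.
Agnieszka is living and takes 1/36.
Nadia is living and takes 1/36.
Franciszka is living and takes 1/36.
Stanislawa is living and takes 1/12.
Tadeusz is living and takes 1/12.
Eliasz predeceased; the 1/4 allotted to Eliasz's branch passes to Eliasz's issue by representation.
The 1/4 is divided into 2 equal shares of 1/8 among Halina, Mieczyslaw.
Halina is living and takes 1/8.
Mieczyslaw is living and takes 1/8.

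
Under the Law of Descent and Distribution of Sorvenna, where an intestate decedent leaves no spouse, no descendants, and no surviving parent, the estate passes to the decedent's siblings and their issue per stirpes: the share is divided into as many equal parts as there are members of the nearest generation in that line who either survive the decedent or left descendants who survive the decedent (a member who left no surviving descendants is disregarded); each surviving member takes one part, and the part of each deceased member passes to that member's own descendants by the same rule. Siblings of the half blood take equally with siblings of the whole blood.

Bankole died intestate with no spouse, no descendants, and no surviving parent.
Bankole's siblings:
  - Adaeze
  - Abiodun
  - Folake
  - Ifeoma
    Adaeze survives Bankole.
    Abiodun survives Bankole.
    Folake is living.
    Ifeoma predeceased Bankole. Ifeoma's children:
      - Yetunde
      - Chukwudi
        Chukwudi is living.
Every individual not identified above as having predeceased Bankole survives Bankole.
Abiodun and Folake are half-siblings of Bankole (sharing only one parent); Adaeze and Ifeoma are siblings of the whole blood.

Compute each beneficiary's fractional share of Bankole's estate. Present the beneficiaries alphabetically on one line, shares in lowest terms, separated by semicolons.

Abiodun 1/4; Adaeze 1/4; Chukwudi 1/8; Folake 1/4; Yetunde 1/8

No spouse, descendants, or parent survives, so the estate passes to Bankole's siblings per stirpes.
Half-blood and whole-blood siblings take equally under the stated rule.
The estate is divided into 4 equal shares of 1/4 among Adaeze, Abiodun, Folake, Ifeoma.
Adaeze is living and takes 1/4.
Abiodun is living and takes 1/4.
Folake is living and takes 1/4.
Ifeoma predeceased; the 1/4 allotted to Ifeoma's branch passes to Ifeoma's issue by representation.
The 1/4 is divided into 2 equal shares of 1/8 among Yetunde, Chukwudi.
Yetunde is living and takes 1/8.
Chukwudi is living and takes 1/8.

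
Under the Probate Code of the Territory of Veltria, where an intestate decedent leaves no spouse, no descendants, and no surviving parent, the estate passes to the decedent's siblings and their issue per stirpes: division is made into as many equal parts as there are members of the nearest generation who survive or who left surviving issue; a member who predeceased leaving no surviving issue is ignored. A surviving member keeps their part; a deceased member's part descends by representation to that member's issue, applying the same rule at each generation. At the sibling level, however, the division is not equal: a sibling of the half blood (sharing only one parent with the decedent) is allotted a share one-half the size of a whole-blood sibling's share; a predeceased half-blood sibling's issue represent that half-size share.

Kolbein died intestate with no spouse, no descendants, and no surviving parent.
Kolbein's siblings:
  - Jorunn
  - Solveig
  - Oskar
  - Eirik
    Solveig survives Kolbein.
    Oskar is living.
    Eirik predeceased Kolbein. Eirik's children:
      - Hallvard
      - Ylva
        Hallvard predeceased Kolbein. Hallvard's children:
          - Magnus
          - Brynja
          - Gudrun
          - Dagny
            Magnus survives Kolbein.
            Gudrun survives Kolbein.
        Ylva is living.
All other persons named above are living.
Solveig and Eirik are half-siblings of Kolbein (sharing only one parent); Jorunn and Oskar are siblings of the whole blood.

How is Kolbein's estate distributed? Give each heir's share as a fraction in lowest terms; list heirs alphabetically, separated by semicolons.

Brynja 1/48; Dagny 1/48; Gudrun 1/48; Jorunn 1/3; Magnus 1/48; Oskar 1/3; Solveig 1/6; Ylva 1/12

No spouse, descendants, or parent survives, so the estate passes to Kolbein's siblings per stirpes.
Half-blood siblings count for one-half the weight of whole-blood siblings at the initial division.
Dividing 1 in proportion to weights (total weight 3): Jorunn (weight 1) → 1/3; Solveig (weight 1/2) → 1/6; Oskar (weight 1) → 1/3; Eirik (weight 1/2) → 1/6.
Jorunn is living and takes 1/3.
Solveig is living and takes 1/6.
Oskar is living and takes 1/3.
Eirik predeceased; the 1/6 allotted to Eirik's branch passes to Eirik's issue by representation.
The 1/6 is divided into 2 equal shares of 1/12 among Hallvard, Ylva.
Hallvard predeceased; the 1/12 allotted to Hallvard's branch passes to Hallvard's issue by representation.
The 1/12 is divided into 4 equal shares of 1/48 among Magnus, Brynja, Gudrun, Dagny.
Magnus is living and takes 1/48.
Brynja is living and takes 1/48.
Gudrun is living and takes 1/48.
Dagny is living and takes 1/48.
Ylva is living and takes 1/12.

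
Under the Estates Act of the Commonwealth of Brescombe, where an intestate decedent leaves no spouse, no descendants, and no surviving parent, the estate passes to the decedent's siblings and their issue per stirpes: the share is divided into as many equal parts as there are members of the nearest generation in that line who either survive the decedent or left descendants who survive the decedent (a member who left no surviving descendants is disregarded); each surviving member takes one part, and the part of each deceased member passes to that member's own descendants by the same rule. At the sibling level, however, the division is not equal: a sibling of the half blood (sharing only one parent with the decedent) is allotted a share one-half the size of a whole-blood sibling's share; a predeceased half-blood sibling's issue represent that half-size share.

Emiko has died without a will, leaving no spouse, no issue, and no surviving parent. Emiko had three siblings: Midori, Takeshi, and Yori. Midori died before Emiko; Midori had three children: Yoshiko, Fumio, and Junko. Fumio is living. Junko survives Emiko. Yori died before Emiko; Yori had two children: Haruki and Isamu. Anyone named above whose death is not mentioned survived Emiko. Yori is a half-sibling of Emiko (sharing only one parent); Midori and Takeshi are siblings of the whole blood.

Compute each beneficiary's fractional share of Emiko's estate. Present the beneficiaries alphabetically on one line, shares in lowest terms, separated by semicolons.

Fumio 2/15; Haruki 1/10; Isamu 1/10; Junko 2/15; Takeshi 2/5; Yoshiko 2/15

No spouse, descendants, or parent survives, so the estate passes to Emiko's siblings per stirpes.
Half-blood siblings count for one-half the weight of whole-blood siblings at the initial division.
Dividing 1 in proportion to weights (total weight 5/2): Midori (weight 1) → 2/5; Takeshi (weight 1) → 2/5; Yori (weight 1/2) → 1/5.
Midori predeceased; the 2/5 allotted to Midori's branch passes to Midori's issue by representation.
The 2/5 is divided into 3 equal shares of 2/15 among Yoshiko, Fumio, Junko.
Yoshiko is living and takes 2/15.
Fumio is living and takes 2/15.
Junko is living and takes 2/15.
Takeshi is living and takes 2/5.
Yori predeceased; the 1/5 allotted to Yori's branch passes to Yori's issue by representation.
The 1/5 is divided into 2 equal shares of 1/10 among Haruki, Isamu.
Haruki is living and takes 1/10.
Isamu is living and takes 1/10.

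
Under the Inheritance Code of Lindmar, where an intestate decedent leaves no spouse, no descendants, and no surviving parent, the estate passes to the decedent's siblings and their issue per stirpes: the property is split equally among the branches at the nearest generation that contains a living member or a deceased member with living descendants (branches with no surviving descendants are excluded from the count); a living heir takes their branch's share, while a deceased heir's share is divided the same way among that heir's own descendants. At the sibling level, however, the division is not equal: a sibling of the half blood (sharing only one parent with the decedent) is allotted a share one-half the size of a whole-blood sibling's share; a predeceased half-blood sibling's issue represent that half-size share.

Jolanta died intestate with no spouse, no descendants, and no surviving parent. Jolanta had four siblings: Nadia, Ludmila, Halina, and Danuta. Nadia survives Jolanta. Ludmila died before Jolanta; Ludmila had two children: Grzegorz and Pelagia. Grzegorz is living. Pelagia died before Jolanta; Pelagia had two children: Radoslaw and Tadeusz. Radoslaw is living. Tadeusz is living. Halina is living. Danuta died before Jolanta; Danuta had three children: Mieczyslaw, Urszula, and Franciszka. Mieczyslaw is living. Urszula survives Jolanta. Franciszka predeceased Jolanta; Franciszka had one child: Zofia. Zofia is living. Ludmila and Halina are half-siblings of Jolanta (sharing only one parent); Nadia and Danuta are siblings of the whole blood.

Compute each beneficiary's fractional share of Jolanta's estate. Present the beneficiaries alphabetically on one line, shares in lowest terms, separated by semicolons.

No spouse, descendants, or parent survives, so the estate passes to Jolanta's siblings per stirpes.
Half-blood siblings count for one-half the weight of whole-blood siblings at the initial division.
Dividing 1 in proportion to weights (total weight 3): Nadia (weight 1) → 1/3; Ludmila (weight 1/2) → 1/6; Halina (weight 1/2) → 1/6; Danuta (weight 1) → 1/3.
Nadia is living and takes 1/3.
Ludmila predeceased; the 1/6 allotted to Ludmila's branch passes to Ludmila's issue by representation.
The 1/6 is divided into 2 equal shares of 1/12 among Grzegorz, Pelagia.
Grzegorz is living and takes 1/12.
Pelagia predeceased; the 1/12 allotted to Pelagia's branch passes to Pelagia's issue by representation.
The 1/12 is divided into 2 equal shares of 1/24 among Radoslaw, Tadeusz.
Radoslaw is living and takes 1/24.
Tadeusz is living and takes 1/24.
Halina is living and takes 1/6.
Danuta predeceased; the 1/3 allotted to Danuta's branch passes to Danuta's issue by representation.
The 1/3 is divided into 3 equal shares of 1/9 among Mieczyslaw, Urszula, Franciszka.
Mieczyslaw is living and takes 1/9.
Urszula is living and takes 1/9.
Franciszka predeceased; the 1/9 allotted to Franciszka's branch passes to Franciszka's issue by representation.
Zofia is the sole taker at this level and receives the full 1/9.

Grzegorz 1/12; Halina 1/6; Mieczyslaw 1/9; Nadia 1/3; Radoslaw 1/24; Tadeusz 1/24; Urszula 1/9; Zofia 1/9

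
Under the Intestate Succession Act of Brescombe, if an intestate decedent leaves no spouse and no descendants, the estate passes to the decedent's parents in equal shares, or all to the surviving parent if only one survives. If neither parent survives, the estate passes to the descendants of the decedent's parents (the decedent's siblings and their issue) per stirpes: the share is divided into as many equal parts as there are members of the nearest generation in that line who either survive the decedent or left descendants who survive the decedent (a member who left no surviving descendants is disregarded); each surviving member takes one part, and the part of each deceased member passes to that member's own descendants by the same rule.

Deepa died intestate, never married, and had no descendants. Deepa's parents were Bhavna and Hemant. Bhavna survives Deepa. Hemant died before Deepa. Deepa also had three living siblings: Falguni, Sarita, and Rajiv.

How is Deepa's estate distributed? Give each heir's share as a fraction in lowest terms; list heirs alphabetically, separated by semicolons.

Bhavna 1

Only one parent, Bhavna, survives, so Bhavna takes the entire estate. The siblings take nothing because a surviving parent has priority.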